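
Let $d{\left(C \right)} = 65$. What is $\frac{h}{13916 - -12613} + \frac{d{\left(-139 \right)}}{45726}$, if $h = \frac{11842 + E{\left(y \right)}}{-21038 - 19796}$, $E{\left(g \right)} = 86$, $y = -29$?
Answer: $\frac{11644686227}{8255716402506} \approx 0.0014105$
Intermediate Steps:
$h = - \frac{5964}{20417}$ ($h = \frac{11842 + 86}{-21038 - 19796} = \frac{11928}{-40834} = 11928 \left(- \frac{1}{40834}\right) = - \frac{5964}{20417} \approx -0.29211$)
$\frac{h}{13916 - -12613} + \frac{d{\left(-139 \right)}}{45726} = - \frac{5964}{20417 \left(13916 - -12613\right)} + \frac{65}{45726} = - \frac{5964}{20417 \left(13916 + 12613\right)} + 65 \cdot \frac{1}{45726} = - \frac{5964}{20417 \cdot 26529} + \frac{65}{45726} = \left(- \frac{5964}{20417}\right) \frac{1}{26529} + \frac{65}{45726} = - \frac{1988}{180547531} + \frac{65}{45726} = \frac{11644686227}{8255716402506}$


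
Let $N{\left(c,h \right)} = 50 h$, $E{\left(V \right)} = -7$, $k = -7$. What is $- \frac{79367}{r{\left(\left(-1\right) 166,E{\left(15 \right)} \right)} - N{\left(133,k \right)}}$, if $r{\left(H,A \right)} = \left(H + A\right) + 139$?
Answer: $- \frac{79367}{316} \approx -251.16$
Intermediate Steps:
$r{\left(H,A \right)} = 139 + A + H$ ($r{\left(H,A \right)} = \left(A + H\right) + 139 = 139 + A + H$)
$- \frac{79367}{r{\left(\left(-1\right) 166,E{\left(15 \right)} \right)} - N{\left(133,k \right)}} = - \frac{79367}{\left(139 - 7 - 166\right) - 50 \left(-7\right)} = - \frac{79367}{\left(139 - 7 - 166\right) - -350} = - \frac{79367}{-34 + 350} = - \frac{79367}{316}$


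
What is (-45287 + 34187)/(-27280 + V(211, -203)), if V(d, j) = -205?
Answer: 2220/5497 ≈ 0.40386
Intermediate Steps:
(-45287 + 34187)/(-27280 + V(211, -203)) = (-45287 + 34187)/(-27280 - 205) = -11100/(-27485) = -11100*(-1/27485) = 2220/5497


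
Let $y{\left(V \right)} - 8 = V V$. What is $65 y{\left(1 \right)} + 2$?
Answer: $587$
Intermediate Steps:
$y{\left(V \right)} = 8 + V^{2}$ ($y{\left(V \right)} = 8 + V V = 8 + V^{2}$)
$65 y{\left(1 \right)} + 2 = 65 \left(8 + 1^{2}\right) + 2 = 65 \left(8 + 1\right) + 2 = 65 \cdot 9 + 2 = 585 + 2 = 587$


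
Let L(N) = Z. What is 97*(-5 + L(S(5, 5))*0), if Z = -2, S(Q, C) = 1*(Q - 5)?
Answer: -485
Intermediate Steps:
S(Q, C) = -5 + Q (S(Q, C) = 1*(-5 + Q) = -5 + Q)
L(N) = -2
97*(-5 + L(S(5, 5))*0) = 97*(-5 - 2*0) = 97*(-5 + 0) = 97*(-5) = -485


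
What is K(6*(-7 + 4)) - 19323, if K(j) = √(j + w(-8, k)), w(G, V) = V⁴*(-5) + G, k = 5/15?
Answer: -19323 + I*√2111/9 ≈ -19323.0 + 5.1051*I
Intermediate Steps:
k = ⅓ (k = 5*(1/15) = ⅓ ≈ 0.33333)
w(G, V) = G - 5*V⁴ (w(G, V) = -5*V⁴ + G = G - 5*V⁴)
K(j) = √(-653/81 + j) (K(j) = √(j + (-8 - 5*(⅓)⁴)) = √(j + (-8 - 5*1/81)) = √(j + (-8 - 5/81)) = √(j - 653/81) = √(-653/81 + j))
K(6*(-7 + 4)) - 19323 = √(-653 + 81*(6*(-7 + 4)))/9 - 19323 = √(-653 + 81*(6*(-3)))/9 - 19323 = √(-653 + 81*(-18))/9 - 19323 = √(-653 - 1458)/9 - 19323 = √(-2111)/9 - 19323 = (I*√2111)/9 - 19323 = I*√2111/9 - 19323 = -19323 + I*√2111/9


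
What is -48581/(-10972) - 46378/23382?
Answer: 24117751/9867204 ≈ 2.4442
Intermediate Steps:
-48581/(-10972) - 46378/23382 = -48581*(-1/10972) - 46378*1/23382 = 3737/844 - 23189/11691 = 24117751/9867204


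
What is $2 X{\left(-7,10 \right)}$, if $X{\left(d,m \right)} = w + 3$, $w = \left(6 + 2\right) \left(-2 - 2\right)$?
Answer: $-58$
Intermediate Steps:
$w = -32$ ($w = 8 \left(-2 - 2\right) = 8 \left(-4\right) = -32$)
$X{\left(d,m \right)} = -29$ ($X{\left(d,m \right)} = -32 + 3 = -29$)
$2 X{\left(-7,10 \right)} = 2 \left(-29\right) = -58$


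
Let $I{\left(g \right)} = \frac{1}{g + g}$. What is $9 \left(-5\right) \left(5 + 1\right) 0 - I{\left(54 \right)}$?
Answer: $- \frac{1}{108} \approx -0.0092593$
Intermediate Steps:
$I{\left(g \right)} = \frac{1}{2 g}$
$9 \left(-5\right) \left(5 + 1\right) 0 - I{\left(54 \right)} = 9 \left(-5\right) \left(5 + 1\right) 0 - \frac{1}{2 \cdot 54} = - 45 \cdot 6 \cdot 0 - \frac{1}{2} \cdot \frac{1}{54} = \left(-45\right) 0 - \frac{1}{108} = 0 - \frac{1}{108} = - \frac{1}{108}$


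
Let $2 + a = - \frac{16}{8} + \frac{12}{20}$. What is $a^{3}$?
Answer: $- \frac{4913}{125} \approx -39.304$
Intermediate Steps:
$a = - \frac{17}{5}$ ($a = -2 + \left(- \frac{16}{8} + \frac{12}{20}\right) = -2 + \left(\left(-16\right) \frac{1}{8} + 12 \cdot \frac{1}{20}\right) = -2 + \left(-2 + \frac{3}{5}\right) = -2 - \frac{7}{5} = - \frac{17}{5} \approx -3.4$)
$a^{3} = \left(- \frac{17}{5}\right)^{3} = - \frac{4913}{125}$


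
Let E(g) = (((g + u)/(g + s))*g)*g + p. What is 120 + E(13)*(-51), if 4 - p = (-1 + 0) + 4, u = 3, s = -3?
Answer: -68607/5 ≈ -13721.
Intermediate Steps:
p = 1 (p = 4 - ((-1 + 0) + 4) = 4 - (-1 + 4) = 4 - 1*3 = 4 - 3 = 1)
E(g) = 1 + g²*(3 + g)/(-3 + g) (E(g) = (((g + 3)/(g - 3))*g)*g + 1 = (((3 + g)/(-3 + g))*g)*g + 1 = (g*(3 + g)/(-3 + g))*g + 1 = g²*(3 + g)/(-3 + g) + 1 = 1 + g²*(3 + g)/(-3 + g))
120 + E(13)*(-51) = 120 + ((-3 + 13 + 13³ + 3*13²)/(-3 + 13))*(-51) = 120 + ((-3 + 13 + 2197 + 3*169)/10)*(-51) = 120 + ((-3 + 13 + 2197 + 507)/10)*(-51) = 120 + ((⅒)*2714)*(-51) = 120 + (1357/5)*(-51) = 120 - 69207/5 = -68607/5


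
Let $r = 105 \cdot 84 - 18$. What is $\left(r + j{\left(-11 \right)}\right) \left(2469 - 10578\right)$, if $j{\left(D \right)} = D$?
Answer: $-71286219$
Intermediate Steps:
$r = 8802$ ($r = 8820 - 18 = 8802$)
$\left(r + j{\left(-11 \right)}\right) \left(2469 - 10578\right) = \left(8802 - 11\right) \left(2469 - 10578\right) = 8791 \left(-8109\right) = -71286219$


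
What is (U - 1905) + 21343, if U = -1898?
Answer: 17540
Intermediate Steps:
(U - 1905) + 21343 = (-1898 - 1905) + 21343 = -3803 + 21343 = 17540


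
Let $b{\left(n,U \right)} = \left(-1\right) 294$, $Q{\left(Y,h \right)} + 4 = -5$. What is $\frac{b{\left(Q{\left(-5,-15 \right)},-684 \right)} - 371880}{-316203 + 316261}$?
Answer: $- \frac{186087}{29} \approx -6416.8$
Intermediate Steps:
$Q{\left(Y,h \right)} = -9$ ($Q{\left(Y,h \right)} = -4 - 5 = -9$)
$b{\left(n,U \right)} = -294$
$\frac{b{\left(Q{\left(-5,-15 \right)},-684 \right)} - 371880}{-316203 + 316261} = \frac{-294 - 371880}{-316203 + 316261} = - \frac{372174}{58} = \left(-372174\right) \frac{1}{58} = - \frac{186087}{29}$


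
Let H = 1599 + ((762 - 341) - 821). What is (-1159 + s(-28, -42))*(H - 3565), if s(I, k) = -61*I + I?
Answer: -1232686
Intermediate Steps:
s(I, k) = -60*I
H = 1199 (H = 1599 + (421 - 821) = 1599 - 400 = 1199)
(-1159 + s(-28, -42))*(H - 3565) = (-1159 - 60*(-28))*(1199 - 3565) = (-1159 + 1680)*(-2366) = 521*(-2366) = -1232686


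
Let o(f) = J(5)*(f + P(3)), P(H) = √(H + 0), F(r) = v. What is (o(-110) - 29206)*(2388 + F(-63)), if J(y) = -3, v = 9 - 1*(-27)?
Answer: -69995424 - 7272*√3 ≈ -7.0008e+7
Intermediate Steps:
v = 36 (v = 9 + 27 = 36)
F(r) = 36
P(H) = √H
o(f) = -3*f - 3*√3 (o(f) = -3*(f + √3) = -3*f - 3*√3)
(o(-110) - 29206)*(2388 + F(-63)) = ((-3*(-110) - 3*√3) - 29206)*(2388 + 36) = ((330 - 3*√3) - 29206)*2424 = (-28876 - 3*√3)*2424 = -69995424 - 7272*√3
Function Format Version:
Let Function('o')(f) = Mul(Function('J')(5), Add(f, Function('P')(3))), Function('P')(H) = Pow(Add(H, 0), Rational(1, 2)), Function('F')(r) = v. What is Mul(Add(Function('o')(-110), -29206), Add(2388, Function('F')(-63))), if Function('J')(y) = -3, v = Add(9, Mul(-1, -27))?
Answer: Add(-69995424, Mul(-7272, Pow(3, Rational(1, 2)))) ≈ -7.0008e+7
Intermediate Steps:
v = 36 (v = Add(9, 27) = 36)
Function('F')(r) = 36
Function('P')(H) = Pow(H, Rational(1, 2))
Function('o')(f) = Add(Mul(-3, f), Mul(-3, Pow(3, Rational(1, 2)))) (Function('o')(f) = Mul(-3, Add(f, Pow(3, Rational(1, 2)))) = Add(Mul(-3, f), Mul(-3, Pow(3, Rational(1, 2)))))
Mul(Add(Function('o')(-110), -29206), Add(2388, Function('F')(-63))) = Mul(Add(Add(Mul(-3, -110), Mul(-3, Pow(3, Rational(1, 2)))), -29206), Add(2388, 36)) = Mul(Add(Add(330, Mul(-3, Pow(3, Rational(1, 2)))), -29206), 2424) = Mul(Add(-28876, Mul(-3, Pow(3, Rational(1, 2)))), 2424) = Add(-69995424, Mul(-7272, Pow(3, Rational(1, 2))))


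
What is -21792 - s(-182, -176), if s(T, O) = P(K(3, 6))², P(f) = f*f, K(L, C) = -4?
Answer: -22048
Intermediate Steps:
P(f) = f²
s(T, O) = 256 (s(T, O) = ((-4)²)² = 16² = 256)
-21792 - s(-182, -176) = -21792 - 1*256 = -21792 - 256 = -22048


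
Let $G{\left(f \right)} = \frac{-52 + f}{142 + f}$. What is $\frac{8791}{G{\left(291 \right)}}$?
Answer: $\frac{3806503}{239} \approx 15927.0$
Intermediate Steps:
$G{\left(f \right)} = \frac{-52 + f}{142 + f}$
$\frac{8791}{G{\left(291 \right)}} = \frac{8791}{\frac{1}{142 + 291} \left(-52 + 291\right)} = \frac{8791}{\frac{1}{433} \cdot 239} = \frac{8791}{\frac{239}{433}} = 8791 \cdot \frac{433}{239} = \frac{3806503}{239}$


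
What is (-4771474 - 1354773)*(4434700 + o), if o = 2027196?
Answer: -39587170984312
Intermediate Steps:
(-4771474 - 1354773)*(4434700 + o) = (-4771474 - 1354773)*(4434700 + 2027196) = -6126247*6461896 = -39587170984312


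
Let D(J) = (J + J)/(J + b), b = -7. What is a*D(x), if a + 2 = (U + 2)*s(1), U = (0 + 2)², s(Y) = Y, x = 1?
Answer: -4/3 ≈ -1.3333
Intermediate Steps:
U = 4 (U = 2² = 4)
D(J) = 2*J/(-7 + J) (D(J) = (J + J)/(J - 7) = (2*J)/(-7 + J) = 2*J/(-7 + J))
a = 4 (a = -2 + (4 + 2)*1 = -2 + 6*1 = -2 + 6 = 4)
a*D(x) = 4*(2*1/(-7 + 1)) = 4*(2*1/(-6)) = 4*(2*1*(-⅙)) = 4*(-⅓) = -4/3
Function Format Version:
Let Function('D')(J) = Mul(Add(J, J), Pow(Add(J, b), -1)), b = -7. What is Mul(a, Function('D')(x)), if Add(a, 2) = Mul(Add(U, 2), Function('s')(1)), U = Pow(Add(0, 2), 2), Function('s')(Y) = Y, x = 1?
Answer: Rational(-4, 3) ≈ -1.3333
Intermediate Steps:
U = 4 (U = Pow(2, 2) = 4)
Function('D')(J) = Mul(2, J, Pow(Add(-7, J), -1)) (Function('D')(J) = Mul(Add(J, J), Pow(Add(J, -7), -1)) = Mul(Mul(2, J), Pow(Add(-7, J), -1)) = Mul(2, J, Pow(Add(-7, J), -1)))
a = 4 (a = Add(-2, Mul(Add(4, 2), 1)) = Add(-2, Mul(6, 1)) = Add(-2, 6) = 4)
Mul(a, Function('D')(x)) = Mul(4, Mul(2, 1, Pow(Add(-7, 1), -1))) = Mul(4, Mul(2, 1, Pow(-6, -1))) = Mul(4, Mul(2, 1, Rational(-1, 6))) = Mul(4, Rational(-1, 3)) = Rational(-4, 3)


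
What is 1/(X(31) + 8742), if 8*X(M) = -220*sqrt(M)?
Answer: 1128/9857951 + 110*sqrt(31)/305596481 ≈ 0.00011643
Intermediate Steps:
X(M) = -55*sqrt(M)/2 (X(M) = (-220*sqrt(M))/8 = -55*sqrt(M)/2)
1/(X(31) + 8742) = 1/(-55*sqrt(31)/2 + 8742) = 1/(8742 - 55*sqrt(31)/2)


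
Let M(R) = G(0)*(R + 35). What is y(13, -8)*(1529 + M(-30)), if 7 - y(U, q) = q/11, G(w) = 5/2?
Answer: 262055/22 ≈ 11912.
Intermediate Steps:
G(w) = 5/2 (G(w) = 5*(1/2) = 5/2)
y(U, q) = 7 - q/11
M(R) = 175/2 + 5*R/2 (M(R) = 5*(R + 35)/2 = 5*(35 + R)/2 = 175/2 + 5*R/2)
y(13, -8)*(1529 + M(-30)) = (7 - 1/11*(-8))*(1529 + (175/2 + (5/2)*(-30))) = (7 + 8/11)*(1529 + (175/2 - 75)) = 85*(1529 + 25/2)/11 = (85/11)*(3083/2) = 262055/22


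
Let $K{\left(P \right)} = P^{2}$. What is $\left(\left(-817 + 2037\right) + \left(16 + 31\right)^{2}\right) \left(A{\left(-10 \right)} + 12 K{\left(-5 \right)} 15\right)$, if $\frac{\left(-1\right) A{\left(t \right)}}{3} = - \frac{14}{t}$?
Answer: $\frac{77080491}{5} \approx 1.5416 \cdot 10^{7}$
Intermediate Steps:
$A{\left(t \right)} = \frac{42}{t}$ ($A{\left(t \right)} = - 3 \left(- \frac{14}{t}\right) = \frac{42}{t}$)
$\left(\left(-817 + 2037\right) + \left(16 + 31\right)^{2}\right) \left(A{\left(-10 \right)} + 12 K{\left(-5 \right)} 15\right) = \left(\left(-817 + 2037\right) + \left(16 + 31\right)^{2}\right) \left(\frac{42}{-10} + 12 \left(-5\right)^{2} \cdot 15\right) = \left(1220 + 47^{2}\right) \left(42 \left(- \frac{1}{10}\right) + 12 \cdot 25 \cdot 15\right) = \left(1220 + 2209\right) \left(- \frac{21}{5} + 300 \cdot 15\right) = 3429 \left(- \frac{21}{5} + 4500\right) = 3429 \cdot \frac{22479}{5} = \frac{77080491}{5}$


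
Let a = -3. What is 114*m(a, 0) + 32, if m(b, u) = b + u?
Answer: -310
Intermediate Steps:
114*m(a, 0) + 32 = 114*(-3 + 0) + 32 = 114*(-3) + 32 = -342 + 32 = -310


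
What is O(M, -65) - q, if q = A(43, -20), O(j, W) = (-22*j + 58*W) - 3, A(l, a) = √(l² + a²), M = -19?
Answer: -3355 - √2249 ≈ -3402.4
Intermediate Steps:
A(l, a) = √(a² + l²)
O(j, W) = -3 - 22*j + 58*W
q = √2249 (q = √((-20)² + 43²) = √(400 + 1849) = √2249 ≈ 47.424)
O(M, -65) - q = (-3 - 22*(-19) + 58*(-65)) - √2249 = (-3 + 418 - 3770) - √2249 = -3355 - √2249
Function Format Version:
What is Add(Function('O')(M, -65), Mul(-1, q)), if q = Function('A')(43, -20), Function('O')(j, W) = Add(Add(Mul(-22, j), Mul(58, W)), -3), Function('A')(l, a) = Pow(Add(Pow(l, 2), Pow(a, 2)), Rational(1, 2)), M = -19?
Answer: Add(-3355, Mul(-1, Pow(2249, Rational(1, 2)))) ≈ -3402.4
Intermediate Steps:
Function('A')(l, a) = Pow(Add(Pow(a, 2), Pow(l, 2)), Rational(1, 2))
Function('O')(j, W) = Add(-3, Mul(-22, j), Mul(58, W))
q = Pow(2249, Rational(1, 2)) (q = Pow(Add(Pow(-20, 2), Pow(43, 2)), Rational(1, 2)) = Pow(Add(400, 1849), Rational(1, 2)) = Pow(2249, Rational(1, 2)) ≈ 47.424)
Add(Function('O')(M, -65), Mul(-1, q)) = Add(Add(-3, Mul(-22, -19), Mul(58, -65)), Mul(-1, Pow(2249, Rational(1, 2)))) = Add(Add(-3, 418, -3770), Mul(-1, Pow(2249, Rational(1, 2)))) = Add(-3355, Mul(-1, Pow(2249, Rational(1, 2))))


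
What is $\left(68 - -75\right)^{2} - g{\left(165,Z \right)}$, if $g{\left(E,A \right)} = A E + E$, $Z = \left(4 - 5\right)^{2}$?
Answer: $20119$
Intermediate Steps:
$Z = 1$ ($Z = \left(-1\right)^{2} = 1$)
$g{\left(E,A \right)} = E + A E$
$\left(68 - -75\right)^{2} - g{\left(165,Z \right)} = \left(68 - -75\right)^{2} - 165 \left(1 + 1\right) = \left(68 + 75\right)^{2} - 165 \cdot 2 = 143^{2} - 330 = 20449 - 330 = 20119$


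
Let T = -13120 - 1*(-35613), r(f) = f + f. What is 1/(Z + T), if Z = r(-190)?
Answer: 1/22113 ≈ 4.5222e-5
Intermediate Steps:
r(f) = 2*f
Z = -380 (Z = 2*(-190) = -380)
T = 22493 (T = -13120 + 35613 = 22493)
1/(Z + T) = 1/(-380 + 22493) = 1/22113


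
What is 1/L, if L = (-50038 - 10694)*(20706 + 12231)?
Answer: -1/2000329884 ≈ -4.9992e-10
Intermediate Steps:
L = -2000329884 (L = -60732*32937 = -2000329884)
1/L = 1/(-2000329884) = -1/2000329884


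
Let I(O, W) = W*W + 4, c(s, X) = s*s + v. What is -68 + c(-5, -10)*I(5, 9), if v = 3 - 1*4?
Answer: 1972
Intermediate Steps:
v = -1 (v = 3 - 4 = -1)
c(s, X) = -1 + s² (c(s, X) = s*s - 1 = s² - 1 = -1 + s²)
I(O, W) = 4 + W² (I(O, W) = W² + 4 = 4 + W²)
-68 + c(-5, -10)*I(5, 9) = -68 + (-1 + (-5)²)*(4 + 9²) = -68 + (-1 + 25)*(4 + 81) = -68 + 24*85 = -68 + 2040 = 1972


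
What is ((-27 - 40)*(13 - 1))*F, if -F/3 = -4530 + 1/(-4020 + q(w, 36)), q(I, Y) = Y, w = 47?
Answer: -3627551721/332 ≈ -1.0926e+7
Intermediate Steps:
F = 18047521/1328 (F = -3*(-4530 + 1/(-4020 + 36)) = -3*(-4530 + 1/(-3984)) = -3*(-4530 - 1/3984) = -3*(-18047521/3984) = 18047521/1328 ≈ 13590.)
((-27 - 40)*(13 - 1))*F = ((-27 - 40)*(13 - 1))*(18047521/1328) = -67*12*(18047521/1328) = -804*18047521/1328 = -3627551721/332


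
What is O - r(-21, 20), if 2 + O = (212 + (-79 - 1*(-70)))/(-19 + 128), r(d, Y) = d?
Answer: 2274/109 ≈ 20.862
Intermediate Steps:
O = -15/109 (O = -2 + (212 + (-79 - 1*(-70)))/(-19 + 128) = -2 + (212 + (-79 + 70))/109 = -2 + (212 - 9)*(1/109) = -2 + 203*(1/109) = -2 + 203/109 = -15/109 ≈ -0.13761)
O - r(-21, 20) = -15/109 - 1*(-21) = -15/109 + 21 = 2274/109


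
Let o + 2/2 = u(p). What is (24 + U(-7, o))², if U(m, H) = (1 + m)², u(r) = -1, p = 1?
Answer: 3600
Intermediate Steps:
o = -2 (o = -1 - 1 = -2)
(24 + U(-7, o))² = (24 + (1 - 7)²)² = (24 + (-6)²)² = (24 + 36)² = 60² = 3600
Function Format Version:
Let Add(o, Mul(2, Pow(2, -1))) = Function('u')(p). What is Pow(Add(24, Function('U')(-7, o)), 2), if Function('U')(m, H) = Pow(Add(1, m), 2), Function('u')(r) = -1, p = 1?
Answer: 3600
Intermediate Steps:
o = -2 (o = Add(-1, -1) = -2)
Pow(Add(24, Function('U')(-7, o)), 2) = Pow(Add(24, Pow(Add(1, -7), 2)), 2) = Pow(Add(24, Pow(-6, 2)), 2) = Pow(Add(24, 36), 2) = Pow(60, 2) = 3600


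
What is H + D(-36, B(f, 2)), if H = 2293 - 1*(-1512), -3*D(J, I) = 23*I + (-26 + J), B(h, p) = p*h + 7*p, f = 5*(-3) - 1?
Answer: 11891/3 ≈ 3963.7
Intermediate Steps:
f = -16 (f = -15 - 1 = -16)
B(h, p) = 7*p + h*p (B(h, p) = h*p + 7*p = 7*p + h*p)
D(J, I) = 26/3 - 23*I/3 - J/3 (D(J, I) = -(23*I + (-26 + J))/3 = -(-26 + J + 23*I)/3 = 26/3 - 23*I/3 - J/3)
H = 3805 (H = 2293 + 1512 = 3805)
H + D(-36, B(f, 2)) = 3805 + (26/3 - 46*(7 - 16)/3 - 1/3*(-36)) = 3805 + (26/3 - 46*(-9)/3 + 12) = 3805 + (26/3 - 23/3*(-18) + 12) = 3805 + (26/3 + 138 + 12) = 3805 + 476/3 = 11891/3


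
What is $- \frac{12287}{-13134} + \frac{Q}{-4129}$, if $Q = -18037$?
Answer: $\frac{26148271}{4930026} \approx 5.3039$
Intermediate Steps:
$- \frac{12287}{-13134} + \frac{Q}{-4129} = - \frac{12287}{-13134} - \frac{18037}{-4129} = \left(-12287\right) \left(- \frac{1}{13134}\right) - - \frac{18037}{4129} = \frac{1117}{1194} + \frac{18037}{4129} = \frac{26148271}{4930026}$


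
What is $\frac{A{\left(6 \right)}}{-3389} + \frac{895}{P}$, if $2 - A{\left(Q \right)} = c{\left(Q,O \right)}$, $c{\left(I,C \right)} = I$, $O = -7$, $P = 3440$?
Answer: $\frac{609383}{2331632} \approx 0.26135$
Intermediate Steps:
$A{\left(Q \right)} = 2 - Q$
$\frac{A{\left(6 \right)}}{-3389} + \frac{895}{P} = \frac{2 - 6}{-3389} + \frac{895}{3440} = \left(2 - 6\right) \left(- \frac{1}{3389}\right) + 895 \cdot \frac{1}{3440} = \left(-4\right) \left(- \frac{1}{3389}\right) + \frac{179}{688} = \frac{4}{3389} + \frac{179}{688} = \frac{609383}{2331632}$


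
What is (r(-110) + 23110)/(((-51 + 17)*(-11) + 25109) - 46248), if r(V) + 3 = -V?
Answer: -23217/20765 ≈ -1.1181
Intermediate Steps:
r(V) = -3 - V
(r(-110) + 23110)/(((-51 + 17)*(-11) + 25109) - 46248) = ((-3 - 1*(-110)) + 23110)/(((-51 + 17)*(-11) + 25109) - 46248) = ((-3 + 110) + 23110)/((-34*(-11) + 25109) - 46248) = (107 + 23110)/((374 + 25109) - 46248) = 23217/(25483 - 46248) = 23217/(-20765) = 23217*(-1/20765) = -23217/20765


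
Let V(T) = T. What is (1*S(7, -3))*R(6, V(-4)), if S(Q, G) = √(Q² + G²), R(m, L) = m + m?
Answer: 12*√58 ≈ 91.389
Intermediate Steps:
R(m, L) = 2*m
S(Q, G) = √(G² + Q²)
(1*S(7, -3))*R(6, V(-4)) = (1*√((-3)² + 7²))*(2*6) = (1*√(9 + 49))*12 = (1*√58)*12 = √58*12 = 12*√58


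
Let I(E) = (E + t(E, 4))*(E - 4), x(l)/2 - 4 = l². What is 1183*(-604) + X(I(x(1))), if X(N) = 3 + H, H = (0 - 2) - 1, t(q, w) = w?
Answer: -714532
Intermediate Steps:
H = -3 (H = -2 - 1 = -3)
x(l) = 8 + 2*l²
I(E) = (-4 + E)*(4 + E) (I(E) = (E + 4)*(E - 4) = (4 + E)*(-4 + E) = (-4 + E)*(4 + E))
X(N) = 0 (X(N) = 3 - 3 = 0)
1183*(-604) + X(I(x(1))) = 1183*(-604) + 0 = -714532 + 0 = -714532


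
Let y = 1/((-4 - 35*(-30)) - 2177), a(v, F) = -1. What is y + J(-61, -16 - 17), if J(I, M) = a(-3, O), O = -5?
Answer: -1132/1131 ≈ -1.0009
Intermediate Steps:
J(I, M) = -1
y = -1/1131 (y = 1/((-4 + 1050) - 2177) = 1/(1046 - 2177) = 1/(-1131) = -1/1131 ≈ -0.00088417)
y + J(-61, -16 - 17) = -1/1131 - 1 = -1132/1131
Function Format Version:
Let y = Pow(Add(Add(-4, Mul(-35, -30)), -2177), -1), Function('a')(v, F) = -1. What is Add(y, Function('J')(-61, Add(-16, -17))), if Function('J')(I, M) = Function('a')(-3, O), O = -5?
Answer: Rational(-1132, 1131) ≈ -1.0009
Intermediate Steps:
Function('J')(I, M) = -1
y = Rational(-1, 1131) (y = Pow(Add(Add(-4, 1050), -2177), -1) = Pow(Add(1046, -2177), -1) = Pow(-1131, -1) = Rational(-1, 1131) ≈ -0.00088417)
Add(y, Function('J')(-61, Add(-16, -17))) = Add(Rational(-1, 1131), -1) = Rational(-1132, 1131)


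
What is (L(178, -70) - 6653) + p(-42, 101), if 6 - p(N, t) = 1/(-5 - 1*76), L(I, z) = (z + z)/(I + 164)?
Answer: -10230344/1539 ≈ -6647.4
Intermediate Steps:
L(I, z) = 2*z/(164 + I) (L(I, z) = (2*z)/(164 + I) = 2*z/(164 + I))
p(N, t) = 487/81 (p(N, t) = 6 - 1/(-5 - 1*76) = 6 - 1/(-5 - 76) = 6 - 1/(-81) = 6 - 1*(-1/81) = 6 + 1/81 = 487/81)
(L(178, -70) - 6653) + p(-42, 101) = (2*(-70)/(164 + 178) - 6653) + 487/81 = (2*(-70)/342 - 6653) + 487/81 = (2*(-70)*(1/342) - 6653) + 487/81 = (-70/171 - 6653) + 487/81 = -1137733/171 + 487/81 = -10230344/1539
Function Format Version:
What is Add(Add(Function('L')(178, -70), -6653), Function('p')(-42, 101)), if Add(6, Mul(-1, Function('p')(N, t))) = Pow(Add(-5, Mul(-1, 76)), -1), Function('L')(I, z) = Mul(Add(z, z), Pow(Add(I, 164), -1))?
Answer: Rational(-10230344, 1539) ≈ -6647.4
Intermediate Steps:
Function('L')(I, z) = Mul(2, z, Pow(Add(164, I), -1)) (Function('L')(I, z) = Mul(Mul(2, z), Pow(Add(164, I), -1)) = Mul(2, z, Pow(Add(164, I), -1)))
Function('p')(N, t) = Rational(487, 81) (Function('p')(N, t) = Add(6, Mul(-1, Pow(Add(-5, Mul(-1, 76)), -1))) = Add(6, Mul(-1, Pow(Add(-5, -76), -1))) = Add(6, Mul(-1, Pow(-81, -1))) = Add(6, Mul(-1, Rational(-1, 81))) = Add(6, Rational(1, 81)) = Rational(487, 81))
Add(Add(Function('L')(178, -70), -6653), Function('p')(-42, 101)) = Add(Add(Mul(2, -70, Pow(Add(164, 178), -1)), -6653), Rational(487, 81)) = Add(Add(Mul(2, -70, Pow(342, -1)), -6653), Rational(487, 81)) = Add(Add(Mul(2, -70, Rational(1, 342)), -6653), Rational(487, 81)) = Add(Add(Rational(-70, 171), -6653), Rational(487, 81)) = Add(Rational(-1137733, 171), Rational(487, 81)) = Rational(-10230344, 1539)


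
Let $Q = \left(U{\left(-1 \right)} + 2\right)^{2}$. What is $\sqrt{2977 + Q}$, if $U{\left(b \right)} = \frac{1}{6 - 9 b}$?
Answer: $\frac{\sqrt{670786}}{15} \approx 54.601$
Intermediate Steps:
$Q = \frac{961}{225}$ ($Q = \left(- \frac{1}{-6 + 9 \left(-1\right)} + 2\right)^{2} = \left(- \frac{1}{-6 - 9} + 2\right)^{2} = \left(- \frac{1}{-15} + 2\right)^{2} = \left(\left(-1\right) \left(- \frac{1}{15}\right) + 2\right)^{2} = \left(\frac{1}{15} + 2\right)^{2} = \left(\frac{31}{15}\right)^{2} = \frac{961}{225} \approx 4.2711$)
$\sqrt{2977 + Q} = \sqrt{2977 + \frac{961}{225}} = \sqrt{\frac{670786}{225}} = \frac{\sqrt{670786}}{15}$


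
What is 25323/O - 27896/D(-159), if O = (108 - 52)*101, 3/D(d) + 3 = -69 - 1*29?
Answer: 15935833345/16968 ≈ 9.3917e+5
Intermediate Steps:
D(d) = -3/101 (D(d) = 3/(-3 + (-69 - 1*29)) = 3/(-3 + (-69 - 29)) = 3/(-3 - 98) = 3/(-101) = 3*(-1/101) = -3/101)
O = 5656 (O = 56*101 = 5656)
25323/O - 27896/D(-159) = 25323/5656 - 27896/(-3/101) = 25323*(1/5656) - 27896*(-101/3) = 25323/5656 + 2817496/3 = 15935833345/16968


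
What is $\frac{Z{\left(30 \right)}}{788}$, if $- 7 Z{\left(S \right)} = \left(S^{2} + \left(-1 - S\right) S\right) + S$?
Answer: $0$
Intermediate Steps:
$Z{\left(S \right)} = - \frac{S}{7} - \frac{S^{2}}{7} - \frac{S \left(-1 - S\right)}{7}$ ($Z{\left(S \right)} = - \frac{\left(S^{2} + \left(-1 - S\right) S\right) + S}{7} = - \frac{\left(S^{2} + S \left(-1 - S\right)\right) + S}{7} = - \frac{S + S^{2} + S \left(-1 - S\right)}{7} = - \frac{S}{7} - \frac{S^{2}}{7} - \frac{S \left(-1 - S\right)}{7}$)
$\frac{Z{\left(30 \right)}}{788} = \frac{0}{788} = 0 \cdot \frac{1}{788} = 0$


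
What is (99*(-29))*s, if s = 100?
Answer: -287100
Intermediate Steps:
(99*(-29))*s = (99*(-29))*100 = -2871*100 = -287100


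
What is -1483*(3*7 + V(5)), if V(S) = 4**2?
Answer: -54871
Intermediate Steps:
V(S) = 16
-1483*(3*7 + V(5)) = -1483*(3*7 + 16) = -1483*(21 + 16) = -1483*37 = -54871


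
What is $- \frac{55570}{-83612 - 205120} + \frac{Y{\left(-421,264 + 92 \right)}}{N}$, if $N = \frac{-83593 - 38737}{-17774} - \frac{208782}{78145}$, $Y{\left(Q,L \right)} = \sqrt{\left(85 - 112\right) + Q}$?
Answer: $\frac{27785}{144366} + \frac{5555796920 i \sqrt{7}}{2924293291} \approx 0.19246 + 5.0266 i$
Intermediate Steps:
$Y{\left(Q,L \right)} = \sqrt{-27 + Q}$ ($Y{\left(Q,L \right)} = \sqrt{\left(85 - 112\right) + Q} = \sqrt{-27 + Q}$)
$N = \frac{2924293291}{694474615}$ ($N = \left(-83593 - 38737\right) \left(- \frac{1}{17774}\right) - \frac{208782}{78145} = \left(-122330\right) \left(- \frac{1}{17774}\right) - \frac{208782}{78145} = \frac{61165}{8887} - \frac{208782}{78145} = \frac{2924293291}{694474615} \approx 4.2108$)
$- \frac{55570}{-83612 - 205120} + \frac{Y{\left(-421,264 + 92 \right)}}{N} = - \frac{55570}{-83612 - 205120} + \frac{\sqrt{-27 - 421}}{\frac{2924293291}{694474615}} = - \frac{55570}{-83612 - 205120} + \sqrt{-448} \cdot \frac{694474615}{2924293291} = - \frac{55570}{-288732} + 8 i \sqrt{7} \cdot \frac{694474615}{2924293291} = \left(-55570\right) \left(- \frac{1}{288732}\right) + \frac{5555796920 i \sqrt{7}}{2924293291} = \frac{27785}{144366} + \frac{5555796920 i \sqrt{7}}{2924293291}$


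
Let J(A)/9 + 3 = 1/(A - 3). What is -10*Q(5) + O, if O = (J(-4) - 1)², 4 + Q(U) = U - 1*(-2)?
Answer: 40555/49 ≈ 827.65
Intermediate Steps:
J(A) = -27 + 9/(-3 + A) (J(A) = -27 + 9/(A - 3) = -27 + 9/(-3 + A))
Q(U) = -2 + U (Q(U) = -4 + (U - 1*(-2)) = -4 + (U + 2) = -4 + (2 + U) = -2 + U)
O = 42025/49 (O = (9*(10 - 3*(-4))/(-3 - 4) - 1)² = (9*(10 + 12)/(-7) - 1)² = (9*(-⅐)*22 - 1)² = (-198/7 - 1)² = (-205/7)² = 42025/49 ≈ 857.65)
-10*Q(5) + O = -10*(-2 + 5) + 42025/49 = -10*3 + 42025/49 = -30 + 42025/49 = 40555/49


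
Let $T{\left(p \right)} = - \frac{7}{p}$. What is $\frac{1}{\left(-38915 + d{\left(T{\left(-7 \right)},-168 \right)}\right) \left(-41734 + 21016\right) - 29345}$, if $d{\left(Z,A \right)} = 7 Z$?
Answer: $\frac{1}{806066599} \approx 1.2406 \cdot 10^{-9}$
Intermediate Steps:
$\frac{1}{\left(-38915 + d{\left(T{\left(-7 \right)},-168 \right)}\right) \left(-41734 + 21016\right) - 29345} = \frac{1}{\left(-38915 + 7 \left(- \frac{7}{-7}\right)\right) \left(-41734 + 21016\right) - 29345} = \frac{1}{\left(-38915 + 7 \left(\left(-7\right) \left(- \frac{1}{7}\right)\right)\right) \left(-20718\right) - 29345} = \frac{1}{\left(-38915 + 7 \cdot 1\right) \left(-20718\right) - 29345} = \frac{1}{\left(-38915 + 7\right) \left(-20718\right) - 29345} = \frac{1}{\left(-38908\right) \left(-20718\right) - 29345} = \frac{1}{806095944 - 29345} = \frac{1}{806066599}$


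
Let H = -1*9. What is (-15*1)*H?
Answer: 135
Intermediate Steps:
H = -9
(-15*1)*H = -15*1*(-9) = -15*(-9) = 135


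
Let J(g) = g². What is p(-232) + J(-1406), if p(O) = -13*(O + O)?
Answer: 1982868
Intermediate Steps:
p(O) = -26*O
p(-232) + J(-1406) = -26*(-232) + (-1406)² = 6032 + 1976836 = 1982868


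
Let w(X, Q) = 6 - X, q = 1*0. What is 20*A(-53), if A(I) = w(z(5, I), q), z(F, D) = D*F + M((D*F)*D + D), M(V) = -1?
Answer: 5440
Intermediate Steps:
z(F, D) = -1 + D*F (z(F, D) = D*F - 1 = -1 + D*F)
q = 0
A(I) = 7 - 5*I (A(I) = 6 - (-1 + I*5) = 6 - (-1 + 5*I) = 6 + (1 - 5*I) = 7 - 5*I)
20*A(-53) = 20*(7 - 5*(-53)) = 20*(7 + 265) = 20*272 = 5440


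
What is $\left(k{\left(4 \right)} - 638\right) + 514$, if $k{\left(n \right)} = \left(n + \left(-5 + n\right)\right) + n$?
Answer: $-117$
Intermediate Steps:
$k{\left(n \right)} = -5 + 3 n$ ($k{\left(n \right)} = \left(-5 + 2 n\right) + n = -5 + 3 n$)
$\left(k{\left(4 \right)} - 638\right) + 514 = \left(\left(-5 + 3 \cdot 4\right) - 638\right) + 514 = \left(\left(-5 + 12\right) - 638\right) + 514 = \left(7 - 638\right) + 514 = -631 + 514 = -117$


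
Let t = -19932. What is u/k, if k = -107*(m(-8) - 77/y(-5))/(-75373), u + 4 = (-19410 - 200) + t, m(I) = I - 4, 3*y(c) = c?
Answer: -87154990/107 ≈ -8.1453e+5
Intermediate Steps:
y(c) = c/3
m(I) = -4 + I
u = -39546 (u = -4 + ((-19410 - 200) - 19932) = -4 + (-19610 - 19932) = -4 - 39542 = -39546)
k = 963/19835 (k = -107*((-4 - 8) - 77/((⅓)*(-5)))/(-75373) = -107*(-12 - 77/(-5/3))*(-1/75373) = -107*(-12 - 77*(-⅗))*(-1/75373) = -107*(-12 + 231/5)*(-1/75373) = -107*171/5*(-1/75373) = -18297/5*(-1/75373) = 963/19835 ≈ 0.048551)
u/k = -39546/963/19835 = -39546*19835/963 = -87154990/107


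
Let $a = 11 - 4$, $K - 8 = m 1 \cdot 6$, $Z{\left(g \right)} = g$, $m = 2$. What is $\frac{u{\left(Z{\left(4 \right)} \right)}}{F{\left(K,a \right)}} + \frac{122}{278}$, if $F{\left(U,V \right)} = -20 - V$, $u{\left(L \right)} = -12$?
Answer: $\frac{1105}{1251} \approx 0.88329$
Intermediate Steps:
$K = 20$ ($K = 8 + 2 \cdot 1 \cdot 6 = 8 + 2 \cdot 6 = 8 + 12 = 20$)
$a = 7$ ($a = 11 - 4 = 7$)
$\frac{u{\left(Z{\left(4 \right)} \right)}}{F{\left(K,a \right)}} + \frac{122}{278} = - \frac{12}{-20 - 7} + \frac{122}{278} = - \frac{12}{-20 - 7} + 122 \cdot \frac{1}{278} = - \frac{12}{-27} + \frac{61}{139} = \left(-12\right) \left(- \frac{1}{27}\right) + \frac{61}{139} = \frac{4}{9} + \frac{61}{139} = \frac{1105}{1251}$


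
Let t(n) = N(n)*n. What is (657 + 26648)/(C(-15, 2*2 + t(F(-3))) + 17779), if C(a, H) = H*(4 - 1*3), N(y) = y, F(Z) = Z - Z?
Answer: 27305/17783 ≈ 1.5355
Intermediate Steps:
F(Z) = 0
t(n) = n² (t(n) = n*n = n²)
C(a, H) = H (C(a, H) = H*(4 - 3) = H*1 = H)
(657 + 26648)/(C(-15, 2*2 + t(F(-3))) + 17779) = (657 + 26648)/((2*2 + 0²) + 17779) = 27305/((4 + 0) + 17779) = 27305/(4 + 17779) = 27305/17783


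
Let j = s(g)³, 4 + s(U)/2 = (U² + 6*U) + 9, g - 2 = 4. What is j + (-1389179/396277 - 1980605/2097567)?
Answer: 3035822264702560498/831217558059 ≈ 3.6523e+6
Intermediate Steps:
g = 6 (g = 2 + 4 = 6)
s(U) = 10 + 2*U² + 12*U (s(U) = -8 + 2*((U² + 6*U) + 9) = -8 + 2*(9 + U² + 6*U) = -8 + (18 + 2*U² + 12*U) = 10 + 2*U² + 12*U)
j = 3652264 (j = (10 + 2*6² + 12*6)³ = (10 + 2*36 + 72)³ = (10 + 72 + 72)³ = 154³ = 3652264)
j + (-1389179/396277 - 1980605/2097567) = 3652264 + (-1389179/396277 - 1980605/2097567) = 3652264 - 3698764235078/831217558059 = 3035822264702560498/831217558059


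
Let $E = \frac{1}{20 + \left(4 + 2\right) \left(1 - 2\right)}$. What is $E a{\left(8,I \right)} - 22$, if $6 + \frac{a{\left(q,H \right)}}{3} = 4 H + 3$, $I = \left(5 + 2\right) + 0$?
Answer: $- \frac{233}{14} \approx -16.643$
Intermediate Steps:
$I = 7$ ($I = 7 + 0 = 7$)
$a{\left(q,H \right)} = -9 + 12 H$ ($a{\left(q,H \right)} = -18 + 3 \left(4 H + 3\right) = -18 + 3 \left(3 + 4 H\right) = -18 + \left(9 + 12 H\right) = -9 + 12 H$)
$E = \frac{1}{14}$ ($E = \frac{1}{20 + 6 \left(-1\right)} = \frac{1}{20 - 6} = \frac{1}{14} \approx 0.071429$)
$E a{\left(8,I \right)} - 22 = \frac{-9 + 12 \cdot 7}{14} - 22 = \frac{-9 + 84}{14} - 22 = \frac{1}{14} \cdot 75 - 22 = \frac{75}{14} - 22 = - \frac{233}{14}$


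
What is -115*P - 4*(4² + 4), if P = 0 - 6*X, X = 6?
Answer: 4060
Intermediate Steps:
P = -36 (P = 0 - 6*6 = 0 - 36 = -36)
-115*P - 4*(4² + 4) = -115*(-36) - 4*(4² + 4) = 4140 - 4*(16 + 4) = 4140 - 4*20 = 4140 - 80 = 4060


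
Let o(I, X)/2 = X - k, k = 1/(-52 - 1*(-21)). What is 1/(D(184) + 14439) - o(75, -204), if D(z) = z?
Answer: 184922489/453313 ≈ 407.94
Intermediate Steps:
k = -1/31 (k = 1/(-52 + 21) = 1/(-31) = -1/31 ≈ -0.032258)
o(I, X) = 2/31 + 2*X (o(I, X) = 2*(X - 1*(-1/31)) = 2*(X + 1/31) = 2*(1/31 + X) = 2/31 + 2*X)
1/(D(184) + 14439) - o(75, -204) = 1/(184 + 14439) - (2/31 + 2*(-204)) = 1/14623 - (2/31 - 408) = 1/14623 - 1*(-12646/31) = 1/14623 + 12646/31 = 184922489/453313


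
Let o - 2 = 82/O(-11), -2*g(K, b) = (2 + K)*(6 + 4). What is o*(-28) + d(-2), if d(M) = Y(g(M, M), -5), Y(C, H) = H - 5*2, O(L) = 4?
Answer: -645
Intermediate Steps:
g(K, b) = -10 - 5*K (g(K, b) = -(2 + K)*(6 + 4)/2 = -(2 + K)*10/2 = -(20 + 10*K)/2 = -10 - 5*K)
Y(C, H) = -10 + H (Y(C, H) = H - 10 = -10 + H)
d(M) = -15 (d(M) = -10 - 5 = -15)
o = 45/2 (o = 2 + 82/4 = 2 + 82*(¼) = 2 + 41/2 = 45/2 ≈ 22.500)
o*(-28) + d(-2) = (45/2)*(-28) - 15 = -630 - 15 = -645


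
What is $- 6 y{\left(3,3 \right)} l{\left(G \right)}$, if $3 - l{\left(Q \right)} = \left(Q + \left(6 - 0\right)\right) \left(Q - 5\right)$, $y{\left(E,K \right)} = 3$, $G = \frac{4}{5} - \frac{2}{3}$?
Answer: $- \frac{14782}{25} \approx -591.28$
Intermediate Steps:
$G = \frac{2}{15}$ ($G = 4 \cdot \frac{1}{5} - \frac{2}{3} = \frac{4}{5} - \frac{2}{3} = \frac{2}{15} \approx 0.13333$)
$l{\left(Q \right)} = 3 - \left(-5 + Q\right) \left(6 + Q\right)$ ($l{\left(Q \right)} = 3 - \left(Q + \left(6 - 0\right)\right) \left(Q - 5\right) = 3 - \left(Q + \left(6 + 0\right)\right) \left(-5 + Q\right) = 3 - \left(Q + 6\right) \left(-5 + Q\right) = 3 - \left(6 + Q\right) \left(-5 + Q\right) = 3 - \left(-5 + Q\right) \left(6 + Q\right)$)
$- 6 y{\left(3,3 \right)} l{\left(G \right)} = \left(-6\right) 3 \left(33 - \frac{2}{15} - \left(\frac{2}{15}\right)^{2}\right) = - 18 \left(33 - \frac{2}{15} - \frac{4}{225}\right) = \left(-18\right) \frac{7391}{225} = - \frac{14782}{25}$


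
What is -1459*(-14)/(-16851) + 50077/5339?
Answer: 734793113/89967489 ≈ 8.1673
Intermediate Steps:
-1459*(-14)/(-16851) + 50077/5339 = 20426*(-1/16851) + 50077*(1/5339) = -20426/16851 + 50077/5339 = 734793113/89967489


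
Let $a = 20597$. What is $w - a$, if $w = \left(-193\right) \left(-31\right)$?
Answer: $-14614$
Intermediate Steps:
$w = 5983$
$w - a = 5983 - 20597 = -14614$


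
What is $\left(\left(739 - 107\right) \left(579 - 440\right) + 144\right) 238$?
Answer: $20942096$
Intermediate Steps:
$\left(\left(739 - 107\right) \left(579 - 440\right) + 144\right) 238 = \left(\left(739 - 107\right) 139 + 144\right) 238 = \left(632 \cdot 139 + 144\right) 238 = \left(87848 + 144\right) 238 = 87992 \cdot 238 = 20942096$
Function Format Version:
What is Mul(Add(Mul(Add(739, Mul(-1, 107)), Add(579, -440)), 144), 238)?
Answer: 20942096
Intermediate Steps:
Mul(Add(Mul(Add(739, Mul(-1, 107)), Add(579, -440)), 144), 238) = Mul(Add(Mul(Add(739, -107), 139), 144), 238) = Mul(Add(Mul(632, 139), 144), 238) = Mul(Add(87848, 144), 238) = Mul(87992, 238) = 20942096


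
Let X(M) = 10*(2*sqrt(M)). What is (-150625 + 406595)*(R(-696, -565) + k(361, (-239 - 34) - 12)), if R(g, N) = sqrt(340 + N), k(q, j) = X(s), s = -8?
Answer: I*(3839550 + 10238800*sqrt(2)) ≈ 1.8319e+7*I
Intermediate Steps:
X(M) = 20*sqrt(M)
k(q, j) = 40*I*sqrt(2) (k(q, j) = 20*sqrt(-8) = 20*(2*I*sqrt(2)) = 40*I*sqrt(2))
(-150625 + 406595)*(R(-696, -565) + k(361, (-239 - 34) - 12)) = (-150625 + 406595)*(sqrt(340 - 565) + 40*I*sqrt(2)) = 255970*(sqrt(-225) + 40*I*sqrt(2)) = 255970*(15*I + 40*I*sqrt(2)) = 3839550*I + 10238800*I*sqrt(2)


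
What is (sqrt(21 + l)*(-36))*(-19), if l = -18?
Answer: 684*sqrt(3) ≈ 1184.7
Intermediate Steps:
(sqrt(21 + l)*(-36))*(-19) = (sqrt(21 - 18)*(-36))*(-19) = (sqrt(3)*(-36))*(-19) = -36*sqrt(3)*(-19) = 684*sqrt(3)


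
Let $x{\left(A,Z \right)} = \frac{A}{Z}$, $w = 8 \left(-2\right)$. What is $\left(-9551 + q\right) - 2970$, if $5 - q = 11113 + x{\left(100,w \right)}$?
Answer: $- \frac{94491}{4} \approx -23623.0$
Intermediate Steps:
$w = -16$
$q = - \frac{44407}{4}$ ($q = 5 - \left(11113 + \frac{100}{-16}\right) = 5 - \left(11113 + 100 \left(- \frac{1}{16}\right)\right) = 5 - \left(11113 - \frac{25}{4}\right) = 5 - \frac{44427}{4} = - \frac{44407}{4} \approx -11102.0$)
$\left(-9551 + q\right) - 2970 = \left(-9551 - \frac{44407}{4}\right) - 2970 = - \frac{82611}{4} - 2970 = - \frac{94491}{4}$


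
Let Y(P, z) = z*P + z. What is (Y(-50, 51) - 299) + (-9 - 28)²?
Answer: -1429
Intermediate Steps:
Y(P, z) = z + P*z (Y(P, z) = P*z + z = z + P*z)
(Y(-50, 51) - 299) + (-9 - 28)² = (51*(1 - 50) - 299) + (-9 - 28)² = (51*(-49) - 299) + (-37)² = (-2499 - 299) + 1369 = -2798 + 1369 = -1429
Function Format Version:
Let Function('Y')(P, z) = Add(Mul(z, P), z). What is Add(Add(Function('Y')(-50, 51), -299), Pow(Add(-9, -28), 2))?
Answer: -1429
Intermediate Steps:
Function('Y')(P, z) = Add(z, Mul(P, z)) (Function('Y')(P, z) = Add(Mul(P, z), z) = Add(z, Mul(P, z)))
Add(Add(Function('Y')(-50, 51), -299), Pow(Add(-9, -28), 2)) = Add(Add(Mul(51, Add(1, -50)), -299), Pow(Add(-9, -28), 2)) = Add(Add(Mul(51, -49), -299), Pow(-37, 2)) = Add(Add(-2499, -299), 1369) = Add(-2798, 1369) = -1429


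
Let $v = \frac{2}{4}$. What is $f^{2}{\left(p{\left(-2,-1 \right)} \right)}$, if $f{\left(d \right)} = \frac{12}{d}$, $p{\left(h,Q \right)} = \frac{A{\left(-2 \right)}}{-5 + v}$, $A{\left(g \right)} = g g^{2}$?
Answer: $\frac{729}{16} \approx 45.563$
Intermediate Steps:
$v = \frac{1}{2}$ ($v = 2 \cdot \frac{1}{4} = \frac{1}{2} \approx 0.5$)
$A{\left(g \right)} = g^{3}$
$p{\left(h,Q \right)} = \frac{16}{9}$ ($p{\left(h,Q \right)} = \frac{\left(-2\right)^{3}}{-5 + \frac{1}{2}} = - \frac{8}{- \frac{9}{2}} = \left(-8\right) \left(- \frac{2}{9}\right) = \frac{16}{9}$)
$f^{2}{\left(p{\left(-2,-1 \right)} \right)} = \left(\frac{12}{\frac{16}{9}}\right)^{2} = \left(12 \cdot \frac{9}{16}\right)^{2} = \left(\frac{27}{4}\right)^{2} = \frac{729}{16}$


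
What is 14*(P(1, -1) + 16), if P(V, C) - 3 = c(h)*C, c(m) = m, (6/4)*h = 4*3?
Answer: 154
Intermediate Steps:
h = 8 (h = 2*(4*3)/3 = (⅔)*12 = 8)
P(V, C) = 3 + 8*C
14*(P(1, -1) + 16) = 14*((3 + 8*(-1)) + 16) = 14*((3 - 8) + 16) = 14*(-5 + 16) = 14*11 = 154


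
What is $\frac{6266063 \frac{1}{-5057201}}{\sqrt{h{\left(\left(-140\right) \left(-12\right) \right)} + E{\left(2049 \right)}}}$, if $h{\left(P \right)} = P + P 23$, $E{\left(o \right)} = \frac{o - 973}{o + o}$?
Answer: $- \frac{11981 \sqrt{169280630682}}{798865813166} \approx -0.0061705$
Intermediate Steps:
$E{\left(o \right)} = \frac{-973 + o}{2 o}$
$h{\left(P \right)} = 24 P$ ($h{\left(P \right)} = P + 23 P = 24 P$)
$\frac{6266063 \frac{1}{-5057201}}{\sqrt{h{\left(\left(-140\right) \left(-12\right) \right)} + E{\left(2049 \right)}}} = \frac{6266063 \frac{1}{-5057201}}{\sqrt{24 \left(\left(-140\right) \left(-12\right)\right) + \frac{-973 + 2049}{2 \cdot 2049}}} = \frac{6266063 \left(- \frac{1}{5057201}\right)}{\sqrt{24 \cdot 1680 + \frac{1}{2} \cdot \frac{1}{2049} \cdot 1076}} = - \frac{6266063}{5057201 \sqrt{40320 + \frac{538}{2049}}} = - \frac{6266063}{5057201 \sqrt{\frac{82616218}{2049}}} = - \frac{6266063}{5057201 \frac{\sqrt{169280630682}}{2049}} = - \frac{6266063 \frac{\sqrt{169280630682}}{82616218}}{5057201} = - \frac{11981 \sqrt{169280630682}}{798865813166}$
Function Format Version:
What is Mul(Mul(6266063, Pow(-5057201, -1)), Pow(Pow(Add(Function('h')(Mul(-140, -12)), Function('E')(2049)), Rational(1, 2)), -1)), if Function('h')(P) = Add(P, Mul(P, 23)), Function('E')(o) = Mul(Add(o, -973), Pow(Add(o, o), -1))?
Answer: Mul(Rational(-11981, 798865813166), Pow(169280630682, Rational(1, 2))) ≈ -0.0061705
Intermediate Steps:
Function('E')(o) = Mul(Rational(1, 2), Pow(o, -1), Add(-973, o)) (Function('E')(o) = Mul(Add(-973, o), Pow(Mul(2, o), -1)) = Mul(Add(-973, o), Mul(Rational(1, 2), Pow(o, -1))) = Mul(Rational(1, 2), Pow(o, -1), Add(-973, o)))
Function('h')(P) = Mul(24, P) (Function('h')(P) = Add(P, Mul(23, P)) = Mul(24, P))
Mul(Mul(6266063, Pow(-5057201, -1)), Pow(Pow(Add(Function('h')(Mul(-140, -12)), Function('E')(2049)), Rational(1, 2)), -1)) = Mul(Mul(6266063, Pow(-5057201, -1)), Pow(Pow(Add(Mul(24, Mul(-140, -12)), Mul(Rational(1, 2), Pow(2049, -1), Add(-973, 2049))), Rational(1, 2)), -1)) = Mul(Mul(6266063, Rational(-1, 5057201)), Pow(Pow(Add(Mul(24, 1680), Mul(Rational(1, 2), Rational(1, 2049), 1076)), Rational(1, 2)), -1)) = Mul(Rational(-6266063, 5057201), Pow(Pow(Add(40320, Rational(538, 2049)), Rational(1, 2)), -1)) = Mul(Rational(-6266063, 5057201), Pow(Pow(Rational(82616218, 2049), Rational(1, 2)), -1)) = Mul(Rational(-6266063, 5057201), Pow(Mul(Rational(1, 2049), Pow(169280630682, Rational(1, 2))), -1)) = Mul(Rational(-6266063, 5057201), Mul(Rational(1, 82616218), Pow(169280630682, Rational(1, 2)))) = Mul(Rational(-11981, 798865813166), Pow(169280630682, Rational(1, 2)))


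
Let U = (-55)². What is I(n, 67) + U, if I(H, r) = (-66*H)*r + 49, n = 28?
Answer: -120742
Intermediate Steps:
I(H, r) = 49 - 66*H*r (I(H, r) = -66*H*r + 49 = 49 - 66*H*r)
U = 3025
I(n, 67) + U = (49 - 66*28*67) + 3025 = (49 - 123816) + 3025 = -123767 + 3025 = -120742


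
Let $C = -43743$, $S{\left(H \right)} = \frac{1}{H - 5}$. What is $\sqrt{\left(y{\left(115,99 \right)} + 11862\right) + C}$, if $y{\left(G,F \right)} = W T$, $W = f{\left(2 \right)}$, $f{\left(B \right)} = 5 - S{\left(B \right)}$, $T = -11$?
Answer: $\frac{i \sqrt{287457}}{3} \approx 178.72 i$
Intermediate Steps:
$S{\left(H \right)} = \frac{1}{-5 + H}$
$f{\left(B \right)} = 5 - \frac{1}{-5 + B}$
$W = \frac{16}{3}$ ($W = \frac{-26 + 5 \cdot 2}{-5 + 2} = \frac{-26 + 10}{-3} = \left(- \frac{1}{3}\right) \left(-16\right) = \frac{16}{3} \approx 5.3333$)
$y{\left(G,F \right)} = - \frac{176}{3}$ ($y{\left(G,F \right)} = \frac{16}{3} \left(-11\right) = - \frac{176}{3}$)
$\sqrt{\left(y{\left(115,99 \right)} + 11862\right) + C} = \sqrt{\left(- \frac{176}{3} + 11862\right) - 43743} = \sqrt{\frac{35410}{3} - 43743} = \sqrt{- \frac{95819}{3}} = \frac{i \sqrt{287457}}{3}$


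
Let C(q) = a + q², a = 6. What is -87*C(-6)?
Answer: -3654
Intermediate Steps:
C(q) = 6 + q²
-87*C(-6) = -87*(6 + (-6)²) = -87*(6 + 36) = -87*42 = -3654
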